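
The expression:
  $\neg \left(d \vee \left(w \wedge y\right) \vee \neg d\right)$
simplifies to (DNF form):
$\text{False}$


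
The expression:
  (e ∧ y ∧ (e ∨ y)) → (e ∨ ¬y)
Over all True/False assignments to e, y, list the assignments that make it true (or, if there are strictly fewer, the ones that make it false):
is always true.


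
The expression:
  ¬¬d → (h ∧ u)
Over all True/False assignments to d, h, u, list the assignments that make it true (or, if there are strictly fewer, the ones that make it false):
is false only for:
  d=True, h=False, u=False;
  d=True, h=False, u=True;
  d=True, h=True, u=False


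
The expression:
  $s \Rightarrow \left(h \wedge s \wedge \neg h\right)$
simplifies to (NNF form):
$\neg s$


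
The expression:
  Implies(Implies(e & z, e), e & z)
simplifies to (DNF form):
e & z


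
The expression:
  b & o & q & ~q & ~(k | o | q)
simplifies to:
False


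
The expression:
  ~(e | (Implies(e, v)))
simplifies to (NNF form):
False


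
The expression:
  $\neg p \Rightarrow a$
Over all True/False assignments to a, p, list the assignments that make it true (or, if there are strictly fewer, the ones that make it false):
is false only for:
  a=False, p=False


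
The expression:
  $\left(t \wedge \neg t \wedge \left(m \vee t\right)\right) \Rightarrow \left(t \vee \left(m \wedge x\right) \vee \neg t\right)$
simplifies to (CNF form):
$\text{True}$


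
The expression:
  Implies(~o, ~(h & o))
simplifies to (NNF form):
True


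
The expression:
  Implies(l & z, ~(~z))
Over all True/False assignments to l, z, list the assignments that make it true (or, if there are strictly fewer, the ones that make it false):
is always true.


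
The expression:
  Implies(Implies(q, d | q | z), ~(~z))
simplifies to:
z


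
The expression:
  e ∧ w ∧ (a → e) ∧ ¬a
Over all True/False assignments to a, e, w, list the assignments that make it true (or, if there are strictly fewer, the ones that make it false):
is true only for:
  a=False, e=True, w=True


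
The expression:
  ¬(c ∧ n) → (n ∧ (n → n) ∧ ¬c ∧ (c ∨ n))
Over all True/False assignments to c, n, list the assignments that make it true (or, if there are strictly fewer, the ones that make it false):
is true only for:
  c=False, n=True;
  c=True, n=True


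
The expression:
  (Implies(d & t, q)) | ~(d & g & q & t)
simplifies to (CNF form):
True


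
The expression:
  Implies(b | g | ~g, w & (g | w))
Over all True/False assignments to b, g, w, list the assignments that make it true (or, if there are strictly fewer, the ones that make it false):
is true only for:
  b=False, g=False, w=True;
  b=False, g=True, w=True;
  b=True, g=False, w=True;
  b=True, g=True, w=True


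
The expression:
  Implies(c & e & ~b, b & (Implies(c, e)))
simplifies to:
b | ~c | ~e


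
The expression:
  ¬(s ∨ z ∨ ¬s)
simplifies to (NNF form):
False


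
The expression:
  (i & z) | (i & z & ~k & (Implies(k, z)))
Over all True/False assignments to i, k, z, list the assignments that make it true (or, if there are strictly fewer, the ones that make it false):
is true only for:
  i=True, k=False, z=True;
  i=True, k=True, z=True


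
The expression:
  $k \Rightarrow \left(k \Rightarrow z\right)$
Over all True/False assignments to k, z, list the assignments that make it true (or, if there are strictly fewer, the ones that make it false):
is false only for:
  k=True, z=False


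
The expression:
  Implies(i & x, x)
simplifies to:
True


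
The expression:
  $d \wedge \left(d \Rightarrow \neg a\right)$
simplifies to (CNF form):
$d \wedge \neg a$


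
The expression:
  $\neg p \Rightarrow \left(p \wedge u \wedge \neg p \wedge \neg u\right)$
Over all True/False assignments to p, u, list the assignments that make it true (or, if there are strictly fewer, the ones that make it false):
is true only for:
  p=True, u=False;
  p=True, u=True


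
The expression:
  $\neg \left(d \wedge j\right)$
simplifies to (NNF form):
$\neg d \vee \neg j$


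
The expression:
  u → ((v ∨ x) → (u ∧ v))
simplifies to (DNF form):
v ∨ ¬u ∨ ¬x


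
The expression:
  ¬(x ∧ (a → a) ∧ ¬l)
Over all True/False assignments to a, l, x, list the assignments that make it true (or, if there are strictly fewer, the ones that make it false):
is false only for:
  a=False, l=False, x=True;
  a=True, l=False, x=True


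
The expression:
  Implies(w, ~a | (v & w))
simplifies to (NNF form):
v | ~a | ~w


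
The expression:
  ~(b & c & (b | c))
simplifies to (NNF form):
~b | ~c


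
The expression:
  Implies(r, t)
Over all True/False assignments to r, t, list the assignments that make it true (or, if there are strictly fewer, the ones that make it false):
is false only for:
  r=True, t=False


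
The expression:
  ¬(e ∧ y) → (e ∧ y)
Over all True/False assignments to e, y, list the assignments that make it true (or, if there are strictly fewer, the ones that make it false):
is true only for:
  e=True, y=True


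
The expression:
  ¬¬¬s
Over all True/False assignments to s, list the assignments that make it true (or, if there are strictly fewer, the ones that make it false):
is true only for:
  s=False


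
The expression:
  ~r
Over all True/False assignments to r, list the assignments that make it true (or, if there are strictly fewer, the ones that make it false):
is true only for:
  r=False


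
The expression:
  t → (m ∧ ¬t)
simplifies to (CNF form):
¬t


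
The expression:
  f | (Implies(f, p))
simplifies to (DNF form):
True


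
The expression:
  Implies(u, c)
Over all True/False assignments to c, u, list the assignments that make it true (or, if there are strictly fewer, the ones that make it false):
is false only for:
  c=False, u=True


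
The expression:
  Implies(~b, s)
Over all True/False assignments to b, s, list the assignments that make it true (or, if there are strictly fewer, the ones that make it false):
is false only for:
  b=False, s=False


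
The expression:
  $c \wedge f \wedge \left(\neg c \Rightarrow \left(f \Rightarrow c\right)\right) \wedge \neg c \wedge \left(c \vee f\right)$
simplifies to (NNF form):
$\text{False}$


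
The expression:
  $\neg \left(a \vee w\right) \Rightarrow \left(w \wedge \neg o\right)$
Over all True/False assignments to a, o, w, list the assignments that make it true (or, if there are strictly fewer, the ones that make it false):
is false only for:
  a=False, o=False, w=False;
  a=False, o=True, w=False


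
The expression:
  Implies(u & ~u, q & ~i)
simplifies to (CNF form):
True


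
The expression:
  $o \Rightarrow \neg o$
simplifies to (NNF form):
$\neg o$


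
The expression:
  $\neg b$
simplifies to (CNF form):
$\neg b$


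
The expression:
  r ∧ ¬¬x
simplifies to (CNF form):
r ∧ x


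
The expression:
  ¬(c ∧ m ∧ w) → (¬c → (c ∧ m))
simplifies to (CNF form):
c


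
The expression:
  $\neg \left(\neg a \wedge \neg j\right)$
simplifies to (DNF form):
$a \vee j$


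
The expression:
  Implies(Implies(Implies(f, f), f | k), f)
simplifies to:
f | ~k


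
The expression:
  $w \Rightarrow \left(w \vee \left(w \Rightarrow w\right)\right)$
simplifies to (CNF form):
$\text{True}$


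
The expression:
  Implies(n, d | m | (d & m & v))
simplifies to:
d | m | ~n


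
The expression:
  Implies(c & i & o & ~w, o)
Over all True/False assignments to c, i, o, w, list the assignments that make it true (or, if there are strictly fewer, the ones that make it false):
is always true.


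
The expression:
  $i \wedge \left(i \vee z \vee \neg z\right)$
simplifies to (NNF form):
$i$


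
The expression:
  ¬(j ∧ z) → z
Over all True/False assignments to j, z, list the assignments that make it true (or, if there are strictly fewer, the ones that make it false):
is true only for:
  j=False, z=True;
  j=True, z=True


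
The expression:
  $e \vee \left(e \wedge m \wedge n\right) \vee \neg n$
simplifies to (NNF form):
$e \vee \neg n$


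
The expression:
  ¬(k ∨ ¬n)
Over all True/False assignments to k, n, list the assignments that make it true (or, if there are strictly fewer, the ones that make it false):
is true only for:
  k=False, n=True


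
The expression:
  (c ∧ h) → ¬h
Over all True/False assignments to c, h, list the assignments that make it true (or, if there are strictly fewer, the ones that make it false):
is false only for:
  c=True, h=True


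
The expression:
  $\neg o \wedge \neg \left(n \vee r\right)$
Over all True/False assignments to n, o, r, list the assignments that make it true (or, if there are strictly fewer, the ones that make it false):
is true only for:
  n=False, o=False, r=False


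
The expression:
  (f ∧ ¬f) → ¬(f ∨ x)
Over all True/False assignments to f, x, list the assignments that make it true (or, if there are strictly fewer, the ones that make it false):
is always true.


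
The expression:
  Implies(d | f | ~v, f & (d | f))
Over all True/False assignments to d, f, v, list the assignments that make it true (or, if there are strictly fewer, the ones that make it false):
is false only for:
  d=False, f=False, v=False;
  d=True, f=False, v=False;
  d=True, f=False, v=True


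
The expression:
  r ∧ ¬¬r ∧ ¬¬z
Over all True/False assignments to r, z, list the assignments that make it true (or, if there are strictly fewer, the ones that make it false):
is true only for:
  r=True, z=True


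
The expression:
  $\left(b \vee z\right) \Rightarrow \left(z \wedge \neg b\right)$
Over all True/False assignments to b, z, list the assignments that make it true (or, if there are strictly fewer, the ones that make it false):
is true only for:
  b=False, z=False;
  b=False, z=True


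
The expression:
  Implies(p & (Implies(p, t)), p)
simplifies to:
True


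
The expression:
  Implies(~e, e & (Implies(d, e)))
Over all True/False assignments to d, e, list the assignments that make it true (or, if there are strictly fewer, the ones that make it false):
is true only for:
  d=False, e=True;
  d=True, e=True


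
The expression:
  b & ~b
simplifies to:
False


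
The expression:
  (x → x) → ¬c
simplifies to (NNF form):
¬c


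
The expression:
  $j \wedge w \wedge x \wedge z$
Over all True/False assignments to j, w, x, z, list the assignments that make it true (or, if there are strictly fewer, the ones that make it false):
is true only for:
  j=True, w=True, x=True, z=True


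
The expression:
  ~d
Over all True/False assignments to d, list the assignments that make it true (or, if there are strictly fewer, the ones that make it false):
is true only for:
  d=False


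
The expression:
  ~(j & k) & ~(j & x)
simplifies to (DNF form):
~j | (~k & ~x)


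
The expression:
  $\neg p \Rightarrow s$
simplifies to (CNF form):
$p \vee s$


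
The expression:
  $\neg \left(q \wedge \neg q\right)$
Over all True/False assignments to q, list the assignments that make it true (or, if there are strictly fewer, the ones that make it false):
is always true.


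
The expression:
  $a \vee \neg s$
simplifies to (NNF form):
$a \vee \neg s$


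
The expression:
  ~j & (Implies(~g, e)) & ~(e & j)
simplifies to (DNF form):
(e & ~j) | (g & ~j)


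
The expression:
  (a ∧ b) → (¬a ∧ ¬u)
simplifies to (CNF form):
¬a ∨ ¬b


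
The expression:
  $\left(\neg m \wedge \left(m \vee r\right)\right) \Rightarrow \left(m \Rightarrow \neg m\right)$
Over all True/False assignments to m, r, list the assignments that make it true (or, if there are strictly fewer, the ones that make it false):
is always true.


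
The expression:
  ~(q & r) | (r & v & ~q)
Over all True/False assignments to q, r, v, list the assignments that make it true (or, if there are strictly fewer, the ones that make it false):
is false only for:
  q=True, r=True, v=False;
  q=True, r=True, v=True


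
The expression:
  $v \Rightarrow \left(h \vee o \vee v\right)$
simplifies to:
$\text{True}$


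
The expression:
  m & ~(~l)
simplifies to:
l & m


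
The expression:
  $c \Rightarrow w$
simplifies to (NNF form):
$w \vee \neg c$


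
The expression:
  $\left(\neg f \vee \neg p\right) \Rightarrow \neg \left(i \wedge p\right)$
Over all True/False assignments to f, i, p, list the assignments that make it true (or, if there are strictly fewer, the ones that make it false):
is false only for:
  f=False, i=True, p=True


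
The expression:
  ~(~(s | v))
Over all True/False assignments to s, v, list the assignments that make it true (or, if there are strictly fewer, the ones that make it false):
is false only for:
  s=False, v=False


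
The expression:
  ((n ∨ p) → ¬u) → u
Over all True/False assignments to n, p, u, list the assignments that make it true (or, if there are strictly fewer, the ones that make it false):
is true only for:
  n=False, p=False, u=True;
  n=False, p=True, u=True;
  n=True, p=False, u=True;
  n=True, p=True, u=True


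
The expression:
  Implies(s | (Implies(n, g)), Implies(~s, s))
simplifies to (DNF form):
s | (n & ~g)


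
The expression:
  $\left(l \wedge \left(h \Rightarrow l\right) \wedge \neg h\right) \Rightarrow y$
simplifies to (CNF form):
$h \vee y \vee \neg l$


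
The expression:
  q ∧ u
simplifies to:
q ∧ u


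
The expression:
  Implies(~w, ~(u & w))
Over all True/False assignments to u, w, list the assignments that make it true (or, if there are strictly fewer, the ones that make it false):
is always true.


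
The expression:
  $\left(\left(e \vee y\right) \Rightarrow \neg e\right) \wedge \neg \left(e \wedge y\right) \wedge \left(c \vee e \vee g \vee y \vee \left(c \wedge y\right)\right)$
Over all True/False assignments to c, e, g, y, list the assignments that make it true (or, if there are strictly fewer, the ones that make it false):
is true only for:
  c=False, e=False, g=False, y=True;
  c=False, e=False, g=True, y=False;
  c=False, e=False, g=True, y=True;
  c=True, e=False, g=False, y=False;
  c=True, e=False, g=False, y=True;
  c=True, e=False, g=True, y=False;
  c=True, e=False, g=True, y=True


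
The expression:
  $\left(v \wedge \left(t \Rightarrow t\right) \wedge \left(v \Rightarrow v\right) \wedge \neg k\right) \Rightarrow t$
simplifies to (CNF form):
$k \vee t \vee \neg v$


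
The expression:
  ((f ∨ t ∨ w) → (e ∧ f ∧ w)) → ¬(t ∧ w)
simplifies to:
¬e ∨ ¬f ∨ ¬t ∨ ¬w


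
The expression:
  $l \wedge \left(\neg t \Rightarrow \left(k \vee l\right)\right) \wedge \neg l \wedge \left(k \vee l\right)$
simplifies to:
$\text{False}$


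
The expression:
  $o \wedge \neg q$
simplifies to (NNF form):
$o \wedge \neg q$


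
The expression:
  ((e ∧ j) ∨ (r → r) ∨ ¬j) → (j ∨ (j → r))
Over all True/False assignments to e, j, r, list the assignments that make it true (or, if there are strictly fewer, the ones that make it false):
is always true.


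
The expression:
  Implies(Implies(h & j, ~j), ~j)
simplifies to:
h | ~j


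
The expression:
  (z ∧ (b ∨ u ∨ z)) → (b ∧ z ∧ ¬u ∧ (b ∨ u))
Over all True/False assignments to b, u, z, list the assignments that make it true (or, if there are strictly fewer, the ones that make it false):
is false only for:
  b=False, u=False, z=True;
  b=False, u=True, z=True;
  b=True, u=True, z=True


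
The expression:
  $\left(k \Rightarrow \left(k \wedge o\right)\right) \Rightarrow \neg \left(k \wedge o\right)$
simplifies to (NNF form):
$\neg k \vee \neg o$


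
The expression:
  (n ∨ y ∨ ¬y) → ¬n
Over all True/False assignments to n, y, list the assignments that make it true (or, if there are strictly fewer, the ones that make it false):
is true only for:
  n=False, y=False;
  n=False, y=True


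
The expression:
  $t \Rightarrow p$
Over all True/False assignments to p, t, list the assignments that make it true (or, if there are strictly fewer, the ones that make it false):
is false only for:
  p=False, t=True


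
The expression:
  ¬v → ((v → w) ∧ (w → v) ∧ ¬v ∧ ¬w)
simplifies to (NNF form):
v ∨ ¬w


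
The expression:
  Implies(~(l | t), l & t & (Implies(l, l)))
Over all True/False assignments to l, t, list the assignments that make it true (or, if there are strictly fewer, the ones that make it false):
is false only for:
  l=False, t=False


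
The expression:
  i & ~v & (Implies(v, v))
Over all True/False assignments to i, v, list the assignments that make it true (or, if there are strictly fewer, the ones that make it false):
is true only for:
  i=True, v=False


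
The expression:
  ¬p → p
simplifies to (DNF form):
p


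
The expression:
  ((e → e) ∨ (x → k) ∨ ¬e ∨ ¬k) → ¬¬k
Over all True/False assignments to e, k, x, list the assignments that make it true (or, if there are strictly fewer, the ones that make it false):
is true only for:
  e=False, k=True, x=False;
  e=False, k=True, x=True;
  e=True, k=True, x=False;
  e=True, k=True, x=True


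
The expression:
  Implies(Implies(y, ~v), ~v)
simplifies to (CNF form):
y | ~v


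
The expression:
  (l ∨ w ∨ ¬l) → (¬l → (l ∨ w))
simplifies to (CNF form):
l ∨ w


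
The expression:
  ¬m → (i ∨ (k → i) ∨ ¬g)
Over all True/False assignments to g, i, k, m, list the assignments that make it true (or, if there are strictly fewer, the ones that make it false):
is false only for:
  g=True, i=False, k=True, m=False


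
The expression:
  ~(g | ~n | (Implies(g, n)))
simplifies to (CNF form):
False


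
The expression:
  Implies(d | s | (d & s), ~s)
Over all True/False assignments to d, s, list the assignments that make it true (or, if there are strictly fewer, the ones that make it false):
is true only for:
  d=False, s=False;
  d=True, s=False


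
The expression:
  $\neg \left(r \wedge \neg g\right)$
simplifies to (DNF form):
$g \vee \neg r$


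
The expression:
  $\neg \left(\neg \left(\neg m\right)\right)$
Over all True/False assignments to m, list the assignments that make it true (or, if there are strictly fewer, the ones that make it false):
is true only for:
  m=False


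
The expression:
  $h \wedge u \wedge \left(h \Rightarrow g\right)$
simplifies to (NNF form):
$g \wedge h \wedge u$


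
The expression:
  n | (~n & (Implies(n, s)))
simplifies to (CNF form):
True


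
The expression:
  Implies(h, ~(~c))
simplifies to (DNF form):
c | ~h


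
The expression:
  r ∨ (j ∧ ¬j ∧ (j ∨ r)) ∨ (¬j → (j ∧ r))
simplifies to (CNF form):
j ∨ r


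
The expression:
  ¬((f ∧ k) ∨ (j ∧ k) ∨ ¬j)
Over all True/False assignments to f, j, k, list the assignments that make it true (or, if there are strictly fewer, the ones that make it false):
is true only for:
  f=False, j=True, k=False;
  f=True, j=True, k=False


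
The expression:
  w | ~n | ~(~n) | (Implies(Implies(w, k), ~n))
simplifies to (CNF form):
True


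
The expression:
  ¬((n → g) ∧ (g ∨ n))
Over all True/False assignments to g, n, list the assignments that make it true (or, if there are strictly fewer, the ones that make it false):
is true only for:
  g=False, n=False;
  g=False, n=True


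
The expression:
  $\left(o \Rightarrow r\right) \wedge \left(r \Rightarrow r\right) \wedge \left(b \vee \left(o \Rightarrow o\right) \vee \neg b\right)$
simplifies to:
$r \vee \neg o$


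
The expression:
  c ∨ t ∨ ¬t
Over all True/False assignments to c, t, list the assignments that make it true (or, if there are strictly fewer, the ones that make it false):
is always true.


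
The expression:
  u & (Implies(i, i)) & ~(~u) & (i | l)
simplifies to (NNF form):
u & (i | l)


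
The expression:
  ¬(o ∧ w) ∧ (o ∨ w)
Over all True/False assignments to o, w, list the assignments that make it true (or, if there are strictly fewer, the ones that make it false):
is true only for:
  o=False, w=True;
  o=True, w=False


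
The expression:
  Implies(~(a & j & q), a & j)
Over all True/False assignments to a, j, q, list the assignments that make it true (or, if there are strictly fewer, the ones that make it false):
is true only for:
  a=True, j=True, q=False;
  a=True, j=True, q=True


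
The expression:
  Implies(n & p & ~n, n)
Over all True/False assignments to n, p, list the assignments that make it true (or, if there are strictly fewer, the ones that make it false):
is always true.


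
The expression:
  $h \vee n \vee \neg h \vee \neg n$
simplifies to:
$\text{True}$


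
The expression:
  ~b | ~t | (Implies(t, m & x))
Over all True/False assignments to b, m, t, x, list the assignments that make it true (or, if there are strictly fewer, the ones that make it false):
is false only for:
  b=True, m=False, t=True, x=False;
  b=True, m=False, t=True, x=True;
  b=True, m=True, t=True, x=False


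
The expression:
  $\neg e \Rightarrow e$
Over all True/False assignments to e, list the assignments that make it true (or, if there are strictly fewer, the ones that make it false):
is true only for:
  e=True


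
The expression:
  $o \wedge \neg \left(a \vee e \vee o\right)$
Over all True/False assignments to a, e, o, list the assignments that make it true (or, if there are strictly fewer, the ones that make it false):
is never true.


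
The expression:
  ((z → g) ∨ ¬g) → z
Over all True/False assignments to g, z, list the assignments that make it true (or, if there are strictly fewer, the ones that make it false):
is true only for:
  g=False, z=True;
  g=True, z=True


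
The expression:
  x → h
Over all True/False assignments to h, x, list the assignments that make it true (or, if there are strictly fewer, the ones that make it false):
is false only for:
  h=False, x=True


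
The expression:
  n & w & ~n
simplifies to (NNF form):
False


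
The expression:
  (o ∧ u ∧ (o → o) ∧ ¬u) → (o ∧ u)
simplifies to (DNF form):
True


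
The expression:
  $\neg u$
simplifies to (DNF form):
$\neg u$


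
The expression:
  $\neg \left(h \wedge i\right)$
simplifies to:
$\neg h \vee \neg i$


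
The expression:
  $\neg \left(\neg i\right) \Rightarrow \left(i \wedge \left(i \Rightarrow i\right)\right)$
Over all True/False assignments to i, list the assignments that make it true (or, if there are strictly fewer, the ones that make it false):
is always true.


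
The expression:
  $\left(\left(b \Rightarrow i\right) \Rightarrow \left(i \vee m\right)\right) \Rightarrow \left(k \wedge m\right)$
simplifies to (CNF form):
$\left(k \vee \neg m\right) \wedge \left(m \vee \neg b\right) \wedge \left(m \vee \neg i\right)$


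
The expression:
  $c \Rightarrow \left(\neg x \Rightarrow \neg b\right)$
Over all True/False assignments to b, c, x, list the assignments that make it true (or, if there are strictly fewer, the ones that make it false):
is false only for:
  b=True, c=True, x=False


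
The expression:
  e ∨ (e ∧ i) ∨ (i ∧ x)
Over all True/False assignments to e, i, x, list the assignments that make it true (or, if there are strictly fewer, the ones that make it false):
is false only for:
  e=False, i=False, x=False;
  e=False, i=False, x=True;
  e=False, i=True, x=False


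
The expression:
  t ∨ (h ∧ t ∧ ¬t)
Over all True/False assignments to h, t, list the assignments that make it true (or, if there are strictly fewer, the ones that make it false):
is true only for:
  h=False, t=True;
  h=True, t=True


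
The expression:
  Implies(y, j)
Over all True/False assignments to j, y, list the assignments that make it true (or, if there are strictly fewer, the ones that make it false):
is false only for:
  j=False, y=True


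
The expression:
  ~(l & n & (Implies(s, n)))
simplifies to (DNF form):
~l | ~n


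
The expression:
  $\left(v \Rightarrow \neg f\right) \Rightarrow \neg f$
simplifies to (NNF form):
$v \vee \neg f$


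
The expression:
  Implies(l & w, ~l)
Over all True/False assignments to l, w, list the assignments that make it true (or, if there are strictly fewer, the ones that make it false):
is false only for:
  l=True, w=True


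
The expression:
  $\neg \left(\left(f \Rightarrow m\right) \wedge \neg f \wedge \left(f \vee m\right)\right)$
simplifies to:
$f \vee \neg m$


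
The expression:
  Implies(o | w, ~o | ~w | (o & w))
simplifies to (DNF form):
True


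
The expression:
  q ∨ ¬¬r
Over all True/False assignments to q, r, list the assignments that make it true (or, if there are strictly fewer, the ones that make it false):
is false only for:
  q=False, r=False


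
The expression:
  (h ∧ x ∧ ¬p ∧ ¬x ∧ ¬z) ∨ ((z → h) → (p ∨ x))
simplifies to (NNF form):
p ∨ x ∨ (z ∧ ¬h)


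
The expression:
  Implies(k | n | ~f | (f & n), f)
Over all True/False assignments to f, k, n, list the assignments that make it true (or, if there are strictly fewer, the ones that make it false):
is true only for:
  f=True, k=False, n=False;
  f=True, k=False, n=True;
  f=True, k=True, n=False;
  f=True, k=True, n=True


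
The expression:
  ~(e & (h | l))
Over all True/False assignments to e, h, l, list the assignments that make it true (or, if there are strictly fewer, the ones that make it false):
is false only for:
  e=True, h=False, l=True;
  e=True, h=True, l=False;
  e=True, h=True, l=True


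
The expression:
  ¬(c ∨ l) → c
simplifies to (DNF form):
c ∨ l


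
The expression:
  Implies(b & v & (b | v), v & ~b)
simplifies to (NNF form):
~b | ~v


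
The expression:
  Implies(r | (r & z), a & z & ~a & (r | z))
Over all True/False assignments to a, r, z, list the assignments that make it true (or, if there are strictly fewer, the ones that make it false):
is true only for:
  a=False, r=False, z=False;
  a=False, r=False, z=True;
  a=True, r=False, z=False;
  a=True, r=False, z=True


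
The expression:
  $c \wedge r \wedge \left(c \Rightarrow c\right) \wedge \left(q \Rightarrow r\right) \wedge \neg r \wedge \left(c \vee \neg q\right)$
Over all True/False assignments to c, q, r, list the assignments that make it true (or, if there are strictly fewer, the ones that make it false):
is never true.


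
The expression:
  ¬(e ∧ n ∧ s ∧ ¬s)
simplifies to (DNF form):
True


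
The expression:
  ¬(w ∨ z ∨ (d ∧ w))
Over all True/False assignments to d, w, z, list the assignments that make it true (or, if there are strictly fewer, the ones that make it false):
is true only for:
  d=False, w=False, z=False;
  d=True, w=False, z=False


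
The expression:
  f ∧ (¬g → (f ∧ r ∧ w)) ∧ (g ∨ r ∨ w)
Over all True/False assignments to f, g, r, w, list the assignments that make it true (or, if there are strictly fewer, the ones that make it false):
is true only for:
  f=True, g=False, r=True, w=True;
  f=True, g=True, r=False, w=False;
  f=True, g=True, r=False, w=True;
  f=True, g=True, r=True, w=False;
  f=True, g=True, r=True, w=True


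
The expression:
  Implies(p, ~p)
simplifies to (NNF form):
~p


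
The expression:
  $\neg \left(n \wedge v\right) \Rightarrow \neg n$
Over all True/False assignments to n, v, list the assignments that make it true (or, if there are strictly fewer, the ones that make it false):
is false only for:
  n=True, v=False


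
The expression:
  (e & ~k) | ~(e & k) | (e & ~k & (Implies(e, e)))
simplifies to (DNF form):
~e | ~k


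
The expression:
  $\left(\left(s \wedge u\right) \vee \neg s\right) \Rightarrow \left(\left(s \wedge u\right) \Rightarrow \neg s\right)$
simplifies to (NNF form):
$\neg s \vee \neg u$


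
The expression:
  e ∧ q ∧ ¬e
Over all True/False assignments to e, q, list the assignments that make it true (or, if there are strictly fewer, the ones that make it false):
is never true.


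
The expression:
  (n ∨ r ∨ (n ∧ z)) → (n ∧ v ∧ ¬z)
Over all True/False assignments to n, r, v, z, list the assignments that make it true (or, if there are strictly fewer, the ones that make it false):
is true only for:
  n=False, r=False, v=False, z=False;
  n=False, r=False, v=False, z=True;
  n=False, r=False, v=True, z=False;
  n=False, r=False, v=True, z=True;
  n=True, r=False, v=True, z=False;
  n=True, r=True, v=True, z=False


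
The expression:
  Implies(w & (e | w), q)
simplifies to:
q | ~w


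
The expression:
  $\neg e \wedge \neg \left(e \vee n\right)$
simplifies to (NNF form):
$\neg e \wedge \neg n$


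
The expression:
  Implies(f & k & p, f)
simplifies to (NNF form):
True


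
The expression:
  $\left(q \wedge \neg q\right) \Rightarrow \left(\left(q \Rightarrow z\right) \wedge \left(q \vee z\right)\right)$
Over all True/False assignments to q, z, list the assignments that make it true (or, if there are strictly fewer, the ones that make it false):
is always true.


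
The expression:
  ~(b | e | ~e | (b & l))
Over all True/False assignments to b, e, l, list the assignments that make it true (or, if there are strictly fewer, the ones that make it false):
is never true.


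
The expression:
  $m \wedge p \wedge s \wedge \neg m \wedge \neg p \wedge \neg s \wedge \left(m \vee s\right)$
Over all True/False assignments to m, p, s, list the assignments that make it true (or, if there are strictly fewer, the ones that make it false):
is never true.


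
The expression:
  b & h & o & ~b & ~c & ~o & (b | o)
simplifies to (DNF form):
False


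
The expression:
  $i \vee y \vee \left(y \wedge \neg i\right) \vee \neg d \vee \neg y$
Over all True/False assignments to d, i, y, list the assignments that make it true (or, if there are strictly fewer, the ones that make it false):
is always true.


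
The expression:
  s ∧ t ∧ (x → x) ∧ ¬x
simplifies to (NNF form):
s ∧ t ∧ ¬x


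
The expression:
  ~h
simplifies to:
~h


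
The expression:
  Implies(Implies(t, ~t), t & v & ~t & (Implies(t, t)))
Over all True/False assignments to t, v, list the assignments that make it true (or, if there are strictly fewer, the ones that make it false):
is true only for:
  t=True, v=False;
  t=True, v=True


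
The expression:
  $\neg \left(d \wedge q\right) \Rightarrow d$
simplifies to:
$d$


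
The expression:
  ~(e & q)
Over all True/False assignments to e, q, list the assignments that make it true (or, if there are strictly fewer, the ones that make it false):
is false only for:
  e=True, q=True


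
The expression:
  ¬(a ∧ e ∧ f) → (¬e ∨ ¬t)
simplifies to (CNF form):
(a ∨ ¬e ∨ ¬t) ∧ (f ∨ ¬e ∨ ¬t)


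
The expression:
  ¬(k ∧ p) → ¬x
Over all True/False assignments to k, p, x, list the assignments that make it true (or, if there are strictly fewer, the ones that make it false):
is false only for:
  k=False, p=False, x=True;
  k=False, p=True, x=True;
  k=True, p=False, x=True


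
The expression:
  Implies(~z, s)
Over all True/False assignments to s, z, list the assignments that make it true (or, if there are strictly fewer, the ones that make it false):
is false only for:
  s=False, z=False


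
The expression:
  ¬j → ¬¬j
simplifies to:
j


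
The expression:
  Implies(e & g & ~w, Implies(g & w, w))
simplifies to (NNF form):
True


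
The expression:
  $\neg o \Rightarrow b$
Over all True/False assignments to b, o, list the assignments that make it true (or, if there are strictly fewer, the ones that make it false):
is false only for:
  b=False, o=False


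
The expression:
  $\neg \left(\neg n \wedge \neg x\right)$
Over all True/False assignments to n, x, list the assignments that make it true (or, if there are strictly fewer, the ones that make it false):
is false only for:
  n=False, x=False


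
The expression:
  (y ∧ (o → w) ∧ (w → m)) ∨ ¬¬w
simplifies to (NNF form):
w ∨ (y ∧ ¬o)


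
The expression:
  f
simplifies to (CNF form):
f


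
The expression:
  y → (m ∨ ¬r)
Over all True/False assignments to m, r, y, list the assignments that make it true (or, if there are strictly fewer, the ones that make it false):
is false only for:
  m=False, r=True, y=True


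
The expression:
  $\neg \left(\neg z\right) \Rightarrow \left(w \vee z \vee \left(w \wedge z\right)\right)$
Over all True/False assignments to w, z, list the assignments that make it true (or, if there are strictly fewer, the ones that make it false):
is always true.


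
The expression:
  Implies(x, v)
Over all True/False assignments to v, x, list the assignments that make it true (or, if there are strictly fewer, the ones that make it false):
is false only for:
  v=False, x=True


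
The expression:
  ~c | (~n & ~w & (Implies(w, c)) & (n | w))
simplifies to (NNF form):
~c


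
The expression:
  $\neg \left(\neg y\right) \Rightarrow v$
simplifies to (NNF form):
$v \vee \neg y$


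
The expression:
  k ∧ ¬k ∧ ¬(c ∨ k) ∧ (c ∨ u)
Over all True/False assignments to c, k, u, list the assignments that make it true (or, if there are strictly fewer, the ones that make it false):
is never true.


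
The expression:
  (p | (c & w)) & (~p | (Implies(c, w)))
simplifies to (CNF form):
(c | p) & (w | ~c)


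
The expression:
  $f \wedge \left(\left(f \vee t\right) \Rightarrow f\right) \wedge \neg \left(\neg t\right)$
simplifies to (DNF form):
$f \wedge t$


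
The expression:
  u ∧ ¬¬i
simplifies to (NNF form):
i ∧ u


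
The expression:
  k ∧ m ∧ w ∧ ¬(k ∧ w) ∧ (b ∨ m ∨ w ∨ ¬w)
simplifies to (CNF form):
False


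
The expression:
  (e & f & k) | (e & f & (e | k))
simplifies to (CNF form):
e & f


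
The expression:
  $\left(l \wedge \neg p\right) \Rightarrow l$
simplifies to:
$\text{True}$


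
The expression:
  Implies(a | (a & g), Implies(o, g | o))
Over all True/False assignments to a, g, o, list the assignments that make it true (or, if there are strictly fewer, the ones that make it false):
is always true.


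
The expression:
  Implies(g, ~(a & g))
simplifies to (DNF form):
~a | ~g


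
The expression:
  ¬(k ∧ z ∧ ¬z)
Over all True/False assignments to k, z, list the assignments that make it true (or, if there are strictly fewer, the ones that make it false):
is always true.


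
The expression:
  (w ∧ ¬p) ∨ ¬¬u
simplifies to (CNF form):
(u ∨ w) ∧ (u ∨ ¬p)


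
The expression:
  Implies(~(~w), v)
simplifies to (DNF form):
v | ~w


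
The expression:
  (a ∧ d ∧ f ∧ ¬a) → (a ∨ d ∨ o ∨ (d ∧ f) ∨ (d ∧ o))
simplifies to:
True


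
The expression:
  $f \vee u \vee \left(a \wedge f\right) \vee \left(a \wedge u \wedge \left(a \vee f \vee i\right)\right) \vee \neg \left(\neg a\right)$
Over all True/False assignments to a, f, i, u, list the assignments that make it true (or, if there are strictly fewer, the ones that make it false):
is false only for:
  a=False, f=False, i=False, u=False;
  a=False, f=False, i=True, u=False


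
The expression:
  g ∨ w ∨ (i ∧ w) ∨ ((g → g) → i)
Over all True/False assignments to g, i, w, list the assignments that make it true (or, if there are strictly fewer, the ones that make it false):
is false only for:
  g=False, i=False, w=False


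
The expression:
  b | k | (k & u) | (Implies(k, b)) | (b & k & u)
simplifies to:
True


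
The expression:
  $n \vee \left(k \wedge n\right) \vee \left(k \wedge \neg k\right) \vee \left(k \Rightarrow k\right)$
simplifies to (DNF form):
$\text{True}$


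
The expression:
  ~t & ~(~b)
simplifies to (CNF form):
b & ~t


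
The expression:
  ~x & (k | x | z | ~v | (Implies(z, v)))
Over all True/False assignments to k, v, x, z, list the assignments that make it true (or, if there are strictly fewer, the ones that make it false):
is true only for:
  k=False, v=False, x=False, z=False;
  k=False, v=False, x=False, z=True;
  k=False, v=True, x=False, z=False;
  k=False, v=True, x=False, z=True;
  k=True, v=False, x=False, z=False;
  k=True, v=False, x=False, z=True;
  k=True, v=True, x=False, z=False;
  k=True, v=True, x=False, z=True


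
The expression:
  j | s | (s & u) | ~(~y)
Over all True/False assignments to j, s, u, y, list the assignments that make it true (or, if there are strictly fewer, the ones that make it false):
is false only for:
  j=False, s=False, u=False, y=False;
  j=False, s=False, u=True, y=False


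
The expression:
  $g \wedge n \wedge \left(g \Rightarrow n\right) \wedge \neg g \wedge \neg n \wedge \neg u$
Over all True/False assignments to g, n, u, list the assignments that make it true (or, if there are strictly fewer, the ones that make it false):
is never true.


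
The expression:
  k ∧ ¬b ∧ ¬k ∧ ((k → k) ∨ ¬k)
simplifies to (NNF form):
False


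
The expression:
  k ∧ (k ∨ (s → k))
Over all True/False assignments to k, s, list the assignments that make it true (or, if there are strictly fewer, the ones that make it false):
is true only for:
  k=True, s=False;
  k=True, s=True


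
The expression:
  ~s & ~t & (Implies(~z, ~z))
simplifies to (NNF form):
~s & ~t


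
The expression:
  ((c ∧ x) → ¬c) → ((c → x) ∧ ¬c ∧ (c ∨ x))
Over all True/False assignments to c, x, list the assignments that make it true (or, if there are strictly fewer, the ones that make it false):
is true only for:
  c=False, x=True;
  c=True, x=True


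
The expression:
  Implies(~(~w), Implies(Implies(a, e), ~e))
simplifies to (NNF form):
~e | ~w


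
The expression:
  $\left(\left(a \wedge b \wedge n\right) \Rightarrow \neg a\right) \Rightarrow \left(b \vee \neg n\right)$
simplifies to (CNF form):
$b \vee \neg n$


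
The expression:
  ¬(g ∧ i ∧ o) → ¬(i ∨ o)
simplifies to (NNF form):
(¬i ∧ ¬o) ∨ (g ∧ i ∧ o)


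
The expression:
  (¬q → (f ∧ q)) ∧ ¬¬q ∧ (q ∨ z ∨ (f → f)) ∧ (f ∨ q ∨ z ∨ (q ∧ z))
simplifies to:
q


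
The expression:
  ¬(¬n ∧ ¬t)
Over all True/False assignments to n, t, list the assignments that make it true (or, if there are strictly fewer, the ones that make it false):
is false only for:
  n=False, t=False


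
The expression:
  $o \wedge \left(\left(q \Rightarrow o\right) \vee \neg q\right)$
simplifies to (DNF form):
$o$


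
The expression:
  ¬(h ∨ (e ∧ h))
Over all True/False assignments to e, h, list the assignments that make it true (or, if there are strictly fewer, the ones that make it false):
is true only for:
  e=False, h=False;
  e=True, h=False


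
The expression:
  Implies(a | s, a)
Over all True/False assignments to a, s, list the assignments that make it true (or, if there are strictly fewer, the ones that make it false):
is false only for:
  a=False, s=True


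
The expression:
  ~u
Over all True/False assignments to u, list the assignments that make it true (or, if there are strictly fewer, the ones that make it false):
is true only for:
  u=False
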